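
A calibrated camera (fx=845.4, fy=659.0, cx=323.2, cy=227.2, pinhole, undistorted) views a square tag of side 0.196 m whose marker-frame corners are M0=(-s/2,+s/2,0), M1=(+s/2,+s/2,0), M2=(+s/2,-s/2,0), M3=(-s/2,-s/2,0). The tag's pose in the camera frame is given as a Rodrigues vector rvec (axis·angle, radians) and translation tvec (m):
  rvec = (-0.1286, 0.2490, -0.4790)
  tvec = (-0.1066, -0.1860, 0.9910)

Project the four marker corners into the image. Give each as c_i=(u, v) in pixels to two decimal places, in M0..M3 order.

c0=(197.58, 191.62) c1=(341.40, 126.36) c2=(267.13, 14.95) c3=(131.16, 82.35)

Intrinsics K: fx=845.4, fy=659.0, cx=323.2, cy=227.2
Marker side s = 0.196 m; corners in marker frame (Z=0):
  M0 = (-0.0980, +0.0980, 0)
  M1 = (+0.0980, +0.0980, 0)
  M2 = (+0.0980, -0.0980, 0)
  M3 = (-0.0980, -0.0980, 0)
rvec = (-0.1286, 0.2490, -0.4790), |rvec| = θ = 0.55496 rad = 31.797°
Rodrigues: sinθ=0.52691, 1−cosθ=0.15008; R = I + sinθ·[k]× + (1−cosθ)·[k]×²:
    [+0.85798 +0.43918 +0.26643]
    [-0.47039 +0.88013 +0.06398]
    [-0.20640 -0.18022 +0.96173]
t = (-0.1066, -0.1860, 0.9910) m
M0: Pc = R·M0+t = (-0.14764, -0.05365, +0.99357); u = 845.4·(-0.14764)/0.99357 + 323.2 = 197.5751, v = 659.0·(-0.05365)/0.99357 + 227.2 = 191.6168
M1: Pc = R·M1+t = (+0.02052, -0.14585, +0.95311); u = 845.4·(+0.02052)/0.95311 + 323.2 = 341.4030, v = 659.0·(-0.14585)/0.95311 + 227.2 = 126.3597
M2: Pc = R·M2+t = (-0.06556, -0.31835, +0.98843); u = 845.4·(-0.06556)/0.98843 + 323.2 = 267.1288, v = 659.0·(-0.31835)/0.98843 + 227.2 = 14.9515
M3: Pc = R·M3+t = (-0.23372, -0.22615, +1.02889); u = 845.4·(-0.23372)/1.02889 + 323.2 = 131.1590, v = 659.0·(-0.22615)/1.02889 + 227.2 = 82.3486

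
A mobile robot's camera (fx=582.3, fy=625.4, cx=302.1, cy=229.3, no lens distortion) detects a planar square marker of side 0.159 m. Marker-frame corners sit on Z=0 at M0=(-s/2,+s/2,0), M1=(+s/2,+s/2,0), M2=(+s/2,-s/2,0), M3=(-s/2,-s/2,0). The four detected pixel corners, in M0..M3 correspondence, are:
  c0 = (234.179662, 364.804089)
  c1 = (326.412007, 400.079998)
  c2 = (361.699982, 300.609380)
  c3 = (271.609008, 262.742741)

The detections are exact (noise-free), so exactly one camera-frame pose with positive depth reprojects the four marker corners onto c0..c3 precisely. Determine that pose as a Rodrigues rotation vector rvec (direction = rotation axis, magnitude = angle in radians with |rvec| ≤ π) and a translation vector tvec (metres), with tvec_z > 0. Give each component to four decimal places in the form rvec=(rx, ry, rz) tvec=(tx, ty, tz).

Intrinsics K: fx=582.3, fy=625.4, cx=302.1, cy=229.3
Marker side s = 0.159 m; corners in marker frame (Z=0):
  M0 = (-0.0795, +0.0795, 0)
  M1 = (+0.0795, +0.0795, 0)
  M2 = (+0.0795, -0.0795, 0)
  M3 = (-0.0795, -0.0795, 0)
Detected image corners:
  c0 = (234.179662, 364.804089) px
  c1 = (326.412007, 400.079998) px
  c2 = (361.699982, 300.609380) px
  c3 = (271.609008, 262.742741) px
Planar DLT: solve 8×8 A·h = b for H (H[2,2]=1):
  H  [+629.44554 -250.27427 +299.26184]
  H  [+292.51266 +609.48024 +332.04122]
  H  [+0.18809 -0.07272 +1.00000]
B = K⁻¹H; ‖b₁‖=1.077695, ‖b₂‖=1.077695; λ = 2/(‖b₁‖+‖b₂‖) = 0.927907, sign → tz>0 ⇒ λ=+0.927907
r₁ = λ·B[:,0] = (+0.91249,+0.37001,+0.17453); r₂ = λ·B[:,1] = (-0.36381,+0.92903,-0.06747)
r₃ = r₁×r₂ = (-0.18711,-0.00193,+0.98234); SVD([r₁ r₂ r₃]) → R = UVᵀ:
  R  [+0.91249 -0.36381 -0.18711]
  R  [+0.37001 +0.92903 -0.00193]
  R  [+0.17453 -0.06747 +0.98234]
t = (-0.00452, +0.15244, +0.92791) m
tr R = 2.823849; θ = arccos((tr R − 1)/2) = 0.422847 rad = 24.227°
axis k = ((R−Rᵀ)₃₂, (R−Rᵀ)₁₃, (R−Rᵀ)₂₁) / (2 sinθ) = (-0.079866, -0.440642, +0.894123)
rvec = θ·k = (-0.033771, -0.186324, +0.378077)

rvec=(-0.0338, -0.1863, 0.3781) tvec=(-0.0045, 0.1524, 0.9279)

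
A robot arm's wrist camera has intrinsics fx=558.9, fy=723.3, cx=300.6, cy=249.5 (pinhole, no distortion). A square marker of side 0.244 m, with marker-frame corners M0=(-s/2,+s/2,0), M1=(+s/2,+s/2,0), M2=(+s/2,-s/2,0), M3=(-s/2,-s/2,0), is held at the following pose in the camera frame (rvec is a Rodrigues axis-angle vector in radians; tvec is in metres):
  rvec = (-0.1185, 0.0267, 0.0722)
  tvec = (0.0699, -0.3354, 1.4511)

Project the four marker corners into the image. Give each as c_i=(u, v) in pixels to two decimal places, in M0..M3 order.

c0=(277.05, 137.45) c1=(371.80, 145.53) c2=(377.27, 27.98) c3=(284.33, 20.66)

Intrinsics K: fx=558.9, fy=723.3, cx=300.6, cy=249.5
Marker side s = 0.244 m; corners in marker frame (Z=0):
  M0 = (-0.1220, +0.1220, 0)
  M1 = (+0.1220, +0.1220, 0)
  M2 = (+0.1220, -0.1220, 0)
  M3 = (-0.1220, -0.1220, 0)
rvec = (-0.1185, 0.0267, 0.0722), |rvec| = θ = 0.14131 rad = 8.096°
Rodrigues: sinθ=0.14084, 1−cosθ=0.00997; R = I + sinθ·[k]× + (1−cosθ)·[k]×²:
    [+0.99704 -0.07354 +0.02234]
    [+0.07038 +0.99039 +0.11907]
    [-0.03088 -0.11714 +0.99263]
t = (0.0699, -0.3354, 1.4511) m
M0: Pc = R·M0+t = (-0.06071, -0.22316, +1.44058); u = 558.9·(-0.06071)/1.44058 + 300.6 = 277.0460, v = 723.3·(-0.22316)/1.44058 + 249.5 = 137.4539
M1: Pc = R·M1+t = (+0.18257, -0.20599, +1.43304); u = 558.9·(+0.18257)/1.43304 + 300.6 = 371.8031, v = 723.3·(-0.20599)/1.43304 + 249.5 = 145.5324
M2: Pc = R·M2+t = (+0.20051, -0.44764, +1.46162); u = 558.9·(+0.20051)/1.46162 + 300.6 = 377.2719, v = 723.3·(-0.44764)/1.46162 + 249.5 = 27.9802
M3: Pc = R·M3+t = (-0.04277, -0.46481, +1.46916); u = 558.9·(-0.04277)/1.46916 + 300.6 = 284.3304, v = 723.3·(-0.46481)/1.46916 + 249.5 = 20.6617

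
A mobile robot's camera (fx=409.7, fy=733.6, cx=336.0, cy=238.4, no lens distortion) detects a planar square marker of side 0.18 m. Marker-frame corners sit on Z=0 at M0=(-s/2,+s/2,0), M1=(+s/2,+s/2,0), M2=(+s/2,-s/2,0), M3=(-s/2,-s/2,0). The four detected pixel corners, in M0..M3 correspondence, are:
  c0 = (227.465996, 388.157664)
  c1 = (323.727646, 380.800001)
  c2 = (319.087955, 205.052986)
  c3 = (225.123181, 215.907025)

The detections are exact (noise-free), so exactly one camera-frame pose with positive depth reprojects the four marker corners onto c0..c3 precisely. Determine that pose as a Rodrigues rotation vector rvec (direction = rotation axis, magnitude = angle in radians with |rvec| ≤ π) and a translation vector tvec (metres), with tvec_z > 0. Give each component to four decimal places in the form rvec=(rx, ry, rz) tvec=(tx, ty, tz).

rvec=(-0.0965, 0.0930, -0.0555) tvec=(-0.1163, 0.0602, 0.7603)

Intrinsics K: fx=409.7, fy=733.6, cx=336.0, cy=238.4
Marker side s = 0.18 m; corners in marker frame (Z=0):
  M0 = (-0.0900, +0.0900, 0)
  M1 = (+0.0900, +0.0900, 0)
  M2 = (+0.0900, -0.0900, 0)
  M3 = (-0.0900, -0.0900, 0)
Detected image corners:
  c0 = (227.465996, 388.157664) px
  c1 = (323.727646, 380.800001) px
  c2 = (319.087955, 205.052986) px
  c3 = (225.123181, 215.907025) px
Planar DLT: solve 8×8 A·h = b for H (H[2,2]=1):
  H  [+495.90048 -16.22168 +273.32392]
  H  [-85.93149 +927.93985 +296.51152]
  H  [-0.11843 -0.12981 +1.00000]
B = K⁻¹H; ‖b₁‖=1.315230, ‖b₂‖=1.315230; λ = 2/(‖b₁‖+‖b₂‖) = 0.760324, sign → tz>0 ⇒ λ=+0.760324
r₁ = λ·B[:,0] = (+0.99414,-0.05980,-0.09004); r₂ = λ·B[:,1] = (+0.05084,+0.99382,-0.09870)
r₃ = r₁×r₂ = (+0.09539,+0.09354,+0.99104); SVD([r₁ r₂ r₃]) → R = UVᵀ:
  R  [+0.99414 +0.05084 +0.09539]
  R  [-0.05980 +0.99382 +0.09354]
  R  [-0.09004 -0.09870 +0.99104]
t = (-0.11631, +0.06023, +0.76032) m
tr R = 2.978994; θ = arccos((tr R − 1)/2) = 0.145063 rad = 8.312°
axis k = ((R−Rᵀ)₃₂, (R−Rᵀ)₁₃, (R−Rᵀ)₂₁) / (2 sinθ) = (-0.664951, +0.641393, -0.382695)
rvec = θ·k = (-0.096460, +0.093043, -0.055515)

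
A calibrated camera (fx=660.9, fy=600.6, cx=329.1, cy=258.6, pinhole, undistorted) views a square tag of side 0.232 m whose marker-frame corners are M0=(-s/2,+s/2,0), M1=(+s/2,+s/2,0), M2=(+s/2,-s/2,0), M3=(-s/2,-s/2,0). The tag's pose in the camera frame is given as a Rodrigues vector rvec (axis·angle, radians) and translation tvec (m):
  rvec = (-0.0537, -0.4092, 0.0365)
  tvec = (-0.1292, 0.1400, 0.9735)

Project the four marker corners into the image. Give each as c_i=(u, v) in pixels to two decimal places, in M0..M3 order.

c0=(157.94, 421.96) c1=(312.32, 413.48) c2=(316.23, 275.93) c3=(164.52, 270.73)

Intrinsics K: fx=660.9, fy=600.6, cx=329.1, cy=258.6
Marker side s = 0.232 m; corners in marker frame (Z=0):
  M0 = (-0.1160, +0.1160, 0)
  M1 = (+0.1160, +0.1160, 0)
  M2 = (+0.1160, -0.1160, 0)
  M3 = (-0.1160, -0.1160, 0)
rvec = (-0.0537, -0.4092, 0.0365), |rvec| = θ = 0.41432 rad = 23.739°
Rodrigues: sinθ=0.40257, 1−cosθ=0.08461; R = I + sinθ·[k]× + (1−cosθ)·[k]×²:
    [+0.91681 -0.02463 -0.39856]
    [+0.04630 +0.99792 +0.04482]
    [+0.39663 -0.05954 +0.91605]
t = (-0.1292, 0.1400, 0.9735) m
M0: Pc = R·M0+t = (-0.23841, +0.25039, +0.92058); u = 660.9·(-0.23841)/0.92058 + 329.1 = 157.9440, v = 600.6·(+0.25039)/0.92058 + 258.6 = 421.9564
M1: Pc = R·M1+t = (-0.02571, +0.26113, +1.01260); u = 660.9·(-0.02571)/1.01260 + 329.1 = 312.3215, v = 600.6·(+0.26113)/1.01260 + 258.6 = 413.4823
M2: Pc = R·M2+t = (-0.01999, +0.02961, +1.02642); u = 660.9·(-0.01999)/1.02642 + 329.1 = 316.2271, v = 600.6·(+0.02961)/1.02642 + 258.6 = 275.9269
M3: Pc = R·M3+t = (-0.23269, +0.01887, +0.93440); u = 660.9·(-0.23269)/0.93440 + 329.1 = 164.5164, v = 600.6·(+0.01887)/0.93440 + 258.6 = 270.7295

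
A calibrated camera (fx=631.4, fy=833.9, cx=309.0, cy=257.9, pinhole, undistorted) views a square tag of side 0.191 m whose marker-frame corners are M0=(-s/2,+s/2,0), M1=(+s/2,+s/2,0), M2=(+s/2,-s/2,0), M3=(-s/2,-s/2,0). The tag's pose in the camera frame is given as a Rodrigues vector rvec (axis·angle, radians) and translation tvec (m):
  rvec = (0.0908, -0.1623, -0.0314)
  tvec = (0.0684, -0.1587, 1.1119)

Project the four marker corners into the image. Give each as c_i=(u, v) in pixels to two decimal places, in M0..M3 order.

Intrinsics K: fx=631.4, fy=833.9, cx=309.0, cy=257.9
Marker side s = 0.191 m; corners in marker frame (Z=0):
  M0 = (-0.0955, +0.0955, 0)
  M1 = (+0.0955, +0.0955, 0)
  M2 = (+0.0955, -0.0955, 0)
  M3 = (-0.0955, -0.0955, 0)
rvec = (0.0908, -0.1623, -0.0314), |rvec| = θ = 0.18861 rad = 10.806°
Rodrigues: sinθ=0.18749, 1−cosθ=0.01773; R = I + sinθ·[k]× + (1−cosθ)·[k]×²:
    [+0.98638 +0.02387 -0.16276]
    [-0.03856 +0.99540 -0.08772]
    [+0.15992 +0.09280 +0.98276]
t = (0.0684, -0.1587, 1.1119) m
M0: Pc = R·M0+t = (-0.02352, -0.05996, +1.10549); u = 631.4·(-0.02352)/1.10549 + 309.0 = 295.5668, v = 833.9·(-0.05996)/1.10549 + 257.9 = 212.6730
M1: Pc = R·M1+t = (+0.16488, -0.06732, +1.13603); u = 631.4·(+0.16488)/1.13603 + 309.0 = 400.6382, v = 833.9·(-0.06732)/1.13603 + 257.9 = 208.4827
M2: Pc = R·M2+t = (+0.16032, -0.25744, +1.11831); u = 631.4·(+0.16032)/1.11831 + 309.0 = 399.5168, v = 833.9·(-0.25744)/1.11831 + 257.9 = 65.9301
M3: Pc = R·M3+t = (-0.02808, -0.25008, +1.08777); u = 631.4·(-0.02808)/1.08777 + 309.0 = 292.7018, v = 833.9·(-0.25008)/1.08777 + 257.9 = 66.1858

c0=(295.57, 212.67) c1=(400.64, 208.48) c2=(399.52, 65.93) c3=(292.70, 66.19)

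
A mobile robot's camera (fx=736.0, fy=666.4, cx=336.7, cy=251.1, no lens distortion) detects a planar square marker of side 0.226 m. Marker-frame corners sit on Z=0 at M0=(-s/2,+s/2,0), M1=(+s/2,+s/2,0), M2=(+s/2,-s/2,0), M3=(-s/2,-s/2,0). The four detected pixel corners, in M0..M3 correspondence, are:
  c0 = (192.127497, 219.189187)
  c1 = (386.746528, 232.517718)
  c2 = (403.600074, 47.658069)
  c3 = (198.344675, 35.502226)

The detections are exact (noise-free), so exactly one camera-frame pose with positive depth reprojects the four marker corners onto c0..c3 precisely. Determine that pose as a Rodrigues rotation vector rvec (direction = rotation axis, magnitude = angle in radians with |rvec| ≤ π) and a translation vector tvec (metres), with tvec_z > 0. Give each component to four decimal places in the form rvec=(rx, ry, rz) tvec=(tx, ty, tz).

rvec=(0.1926, 0.0440, 0.0729) tvec=(-0.0474, -0.1428, 0.8278)

Intrinsics K: fx=736.0, fy=666.4, cx=336.7, cy=251.1
Marker side s = 0.226 m; corners in marker frame (Z=0):
  M0 = (-0.1130, +0.1130, 0)
  M1 = (+0.1130, +0.1130, 0)
  M2 = (+0.1130, -0.1130, 0)
  M3 = (-0.1130, -0.1130, 0)
Detected image corners:
  c0 = (192.127497, 219.189187) px
  c1 = (386.746528, 232.517718) px
  c2 = (403.600074, 47.658069) px
  c3 = (198.344675, 35.502226) px
Planar DLT: solve 8×8 A·h = b for H (H[2,2]=1):
  H  [+870.99334 +17.81121 +294.55297]
  H  [+50.53145 +846.49002 +136.10912]
  H  [-0.04426 +0.23284 +1.00000]
B = K⁻¹H; ‖b₁‖=1.208023, ‖b₂‖=1.208023; λ = 2/(‖b₁‖+‖b₂‖) = 0.827799, sign → tz>0 ⇒ λ=+0.827799
r₁ = λ·B[:,0] = (+0.99639,+0.07658,-0.03664); r₂ = λ·B[:,1] = (-0.06814,+0.97888,+0.19274)
r₃ = r₁×r₂ = (+0.05062,-0.18955,+0.98056); SVD([r₁ r₂ r₃]) → R = UVᵀ:
  R  [+0.99639 -0.06814 +0.05062]
  R  [+0.07657 +0.97888 -0.18955]
  R  [-0.03664 +0.19274 +0.98056]
t = (-0.04740, -0.14284, +0.82780) m
tr R = 2.955836; θ = arccos((tr R − 1)/2) = 0.210542 rad = 12.063°
axis k = ((R−Rᵀ)₃₂, (R−Rᵀ)₁₃, (R−Rᵀ)₂₁) / (2 sinθ) = (+0.914626, +0.208768, +0.346231)
rvec = θ·k = (+0.192567, +0.043954, +0.072896)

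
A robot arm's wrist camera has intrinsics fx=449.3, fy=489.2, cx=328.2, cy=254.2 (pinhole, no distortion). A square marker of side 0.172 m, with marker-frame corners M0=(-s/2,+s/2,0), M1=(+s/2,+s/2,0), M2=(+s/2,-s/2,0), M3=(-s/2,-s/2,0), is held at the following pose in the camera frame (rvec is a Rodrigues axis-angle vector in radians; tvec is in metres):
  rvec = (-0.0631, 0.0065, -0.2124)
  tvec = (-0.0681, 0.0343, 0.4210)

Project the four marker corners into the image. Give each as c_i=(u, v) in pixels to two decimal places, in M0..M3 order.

c0=(183.24, 414.70) c1=(365.03, 371.99) c2=(325.95, 176.50) c3=(148.80, 218.11)

Intrinsics K: fx=449.3, fy=489.2, cx=328.2, cy=254.2
Marker side s = 0.172 m; corners in marker frame (Z=0):
  M0 = (-0.0860, +0.0860, 0)
  M1 = (+0.0860, +0.0860, 0)
  M2 = (+0.0860, -0.0860, 0)
  M3 = (-0.0860, -0.0860, 0)
rvec = (-0.0631, 0.0065, -0.2124), |rvec| = θ = 0.22167 rad = 12.701°
Rodrigues: sinθ=0.21986, 1−cosθ=0.02447; R = I + sinθ·[k]× + (1−cosθ)·[k]×²:
    [+0.97751 +0.21046 +0.01312]
    [-0.21087 +0.97555 +0.06190]
    [+0.00023 -0.06327 +0.99800]
t = (-0.0681, 0.0343, 0.4210) m
M0: Pc = R·M0+t = (-0.13407, +0.13633, +0.41554); u = 449.3·(-0.13407)/0.41554 + 328.2 = 183.2410, v = 489.2·(+0.13633)/0.41554 + 254.2 = 414.6993
M1: Pc = R·M1+t = (+0.03407, +0.10006, +0.41558); u = 449.3·(+0.03407)/0.41558 + 328.2 = 365.0301, v = 489.2·(+0.10006)/0.41558 + 254.2 = 371.9894
M2: Pc = R·M2+t = (-0.00213, -0.06773, +0.42646); u = 449.3·(-0.00213)/0.42646 + 328.2 = 325.9524, v = 489.2·(-0.06773)/0.42646 + 254.2 = 176.5033
M3: Pc = R·M3+t = (-0.17027, -0.03146, +0.42642); u = 449.3·(-0.17027)/0.42642 + 328.2 = 148.7992, v = 489.2·(-0.03146)/0.42642 + 254.2 = 218.1052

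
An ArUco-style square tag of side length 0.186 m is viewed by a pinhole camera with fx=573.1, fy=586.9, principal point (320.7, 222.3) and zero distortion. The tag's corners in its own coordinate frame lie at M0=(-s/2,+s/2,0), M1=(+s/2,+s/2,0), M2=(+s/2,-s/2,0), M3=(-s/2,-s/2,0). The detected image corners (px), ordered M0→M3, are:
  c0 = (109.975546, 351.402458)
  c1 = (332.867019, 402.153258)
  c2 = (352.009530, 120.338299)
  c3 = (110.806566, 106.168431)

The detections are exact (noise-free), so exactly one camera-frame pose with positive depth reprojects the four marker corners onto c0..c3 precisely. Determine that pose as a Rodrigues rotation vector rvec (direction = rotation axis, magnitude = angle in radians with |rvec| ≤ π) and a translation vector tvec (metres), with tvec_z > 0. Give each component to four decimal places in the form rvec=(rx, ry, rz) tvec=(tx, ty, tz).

Intrinsics K: fx=573.1, fy=586.9, cx=320.7, cy=222.3
Marker side s = 0.186 m; corners in marker frame (Z=0):
  M0 = (-0.0930, +0.0930, 0)
  M1 = (+0.0930, +0.0930, 0)
  M2 = (+0.0930, -0.0930, 0)
  M3 = (-0.0930, -0.0930, 0)
Detected image corners:
  c0 = (109.975546, 351.402458) px
  c1 = (332.867019, 402.153258) px
  c2 = (352.009530, 120.338299) px
  c3 = (110.806566, 106.168431) px
Planar DLT: solve 8×8 A·h = b for H (H[2,2]=1):
  H  [+1065.92495 +38.26286 +217.66221]
  H  [-16.54565 +1505.10815 +248.59653]
  H  [-0.79436 +0.39007 +1.00000]
B = K⁻¹H; ‖b₁‖=2.452719, ‖b₂‖=2.452719; λ = 2/(‖b₁‖+‖b₂‖) = 0.407711, sign → tz>0 ⇒ λ=+0.407711
r₁ = λ·B[:,0] = (+0.93955,+0.11118,-0.32387); r₂ = λ·B[:,1] = (-0.06177,+0.98534,+0.15904)
r₃ = r₁×r₂ = (+0.33680,-0.12942,+0.93264); SVD([r₁ r₂ r₃]) → R = UVᵀ:
  R  [+0.93955 -0.06177 +0.33680]
  R  [+0.11118 +0.98534 -0.12942]
  R  [-0.32387 +0.15904 +0.93264]
t = (-0.07330, +0.01827, +0.40771) m
tr R = 2.857524; θ = arccos((tr R − 1)/2) = 0.379738 rad = 21.757°
axis k = ((R−Rᵀ)₃₂, (R−Rᵀ)₁₃, (R−Rᵀ)₂₁) / (2 sinθ) = (+0.389091, +0.891169, +0.233293)
rvec = θ·k = (+0.147753, +0.338411, +0.088590)

rvec=(0.1478, 0.3384, 0.0886) tvec=(-0.0733, 0.0183, 0.4077)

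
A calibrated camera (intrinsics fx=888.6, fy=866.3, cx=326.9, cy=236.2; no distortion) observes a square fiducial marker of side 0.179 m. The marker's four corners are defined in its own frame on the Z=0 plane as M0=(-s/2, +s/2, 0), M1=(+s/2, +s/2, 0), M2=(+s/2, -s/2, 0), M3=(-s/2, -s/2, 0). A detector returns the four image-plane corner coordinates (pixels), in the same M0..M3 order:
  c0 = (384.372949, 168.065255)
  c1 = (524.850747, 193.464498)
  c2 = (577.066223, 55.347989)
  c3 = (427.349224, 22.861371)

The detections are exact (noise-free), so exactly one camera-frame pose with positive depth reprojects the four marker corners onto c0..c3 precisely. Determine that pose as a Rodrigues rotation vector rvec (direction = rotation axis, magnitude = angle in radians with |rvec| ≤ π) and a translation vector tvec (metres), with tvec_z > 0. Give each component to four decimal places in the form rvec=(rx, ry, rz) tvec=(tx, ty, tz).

rvec=(0.4674, -0.1586, 0.2073) tvec=(0.1750, -0.1458, 1.0239)

Intrinsics K: fx=888.6, fy=866.3, cx=326.9, cy=236.2
Marker side s = 0.179 m; corners in marker frame (Z=0):
  M0 = (-0.0895, +0.0895, 0)
  M1 = (+0.0895, +0.0895, 0)
  M2 = (+0.0895, -0.0895, 0)
  M3 = (-0.0895, -0.0895, 0)
Detected image corners:
  c0 = (384.372949, 168.065255) px
  c1 = (524.850747, 193.464498) px
  c2 = (577.066223, 55.347989) px
  c3 = (427.349224, 22.861371) px
Planar DLT: solve 8×8 A·h = b for H (H[2,2]=1):
  H  [+902.36209 -65.74309 +478.77525]
  H  [+182.25816 +837.15137 +112.84397]
  H  [+0.19383 +0.41931 +1.00000]
B = K⁻¹H; ‖b₁‖=0.976660, ‖b₂‖=0.976660; λ = 2/(‖b₁‖+‖b₂‖) = 1.023897, sign → tz>0 ⇒ λ=+1.023897
r₁ = λ·B[:,0] = (+0.96674,+0.16130,+0.19846); r₂ = λ·B[:,1] = (-0.23370,+0.87239,+0.42933)
r₃ = r₁×r₂ = (-0.10388,-0.46144,+0.88107); SVD([r₁ r₂ r₃]) → R = UVᵀ:
  R  [+0.96674 -0.23370 -0.10388]
  R  [+0.16130 +0.87239 -0.46144]
  R  [+0.19846 +0.42933 +0.88107]
t = (+0.17500, -0.14580, +1.02390) m
tr R = 2.720201; θ = arccos((tr R − 1)/2) = 0.535330 rad = 30.672°
axis k = ((R−Rᵀ)₃₂, (R−Rᵀ)₁₃, (R−Rᵀ)₂₁) / (2 sinθ) = (+0.873090, -0.296346, +0.387160)
rvec = θ·k = (+0.467391, -0.158643, +0.207258)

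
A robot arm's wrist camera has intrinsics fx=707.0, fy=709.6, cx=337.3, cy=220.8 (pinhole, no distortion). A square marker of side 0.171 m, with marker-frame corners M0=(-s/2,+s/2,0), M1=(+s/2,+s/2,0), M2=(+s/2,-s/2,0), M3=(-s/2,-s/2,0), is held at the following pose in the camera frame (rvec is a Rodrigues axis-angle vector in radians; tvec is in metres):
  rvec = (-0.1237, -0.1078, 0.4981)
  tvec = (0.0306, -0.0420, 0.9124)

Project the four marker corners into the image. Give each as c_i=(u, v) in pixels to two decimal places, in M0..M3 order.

Intrinsics K: fx=707.0, fy=709.6, cx=337.3, cy=220.8
Marker side s = 0.171 m; corners in marker frame (Z=0):
  M0 = (-0.0855, +0.0855, 0)
  M1 = (+0.0855, +0.0855, 0)
  M2 = (+0.0855, -0.0855, 0)
  M3 = (-0.0855, -0.0855, 0)
rvec = (-0.1237, -0.1078, 0.4981), |rvec| = θ = 0.52443 rad = 30.048°
Rodrigues: sinθ=0.50072, 1−cosθ=0.13439; R = I + sinθ·[k]× + (1−cosθ)·[k]×²:
    [+0.87309 -0.46906 -0.13303]
    [+0.48210 +0.87129 +0.09187]
    [+0.07282 -0.14435 +0.98684]
t = (0.0306, -0.0420, 0.9124) m
M0: Pc = R·M0+t = (-0.08415, -0.00872, +0.89383); u = 707.0·(-0.08415)/0.89383 + 337.3 = 270.7363, v = 709.6·(-0.00872)/0.89383 + 220.8 = 213.8741
M1: Pc = R·M1+t = (+0.06514, +0.07371, +0.90628); u = 707.0·(+0.06514)/0.90628 + 337.3 = 388.1193, v = 709.6·(+0.07371)/0.90628 + 220.8 = 278.5167
M2: Pc = R·M2+t = (+0.14535, -0.07528, +0.93097); u = 707.0·(+0.14535)/0.93097 + 337.3 = 447.6854, v = 709.6·(-0.07528)/0.93097 + 220.8 = 163.4233
M3: Pc = R·M3+t = (-0.00394, -0.15771, +0.91852); u = 707.0·(-0.00394)/0.91852 + 337.3 = 334.2643, v = 709.6·(-0.15771)/0.91852 + 220.8 = 98.9576

c0=(270.74, 213.87) c1=(388.12, 278.52) c2=(447.69, 163.42) c3=(334.26, 98.96)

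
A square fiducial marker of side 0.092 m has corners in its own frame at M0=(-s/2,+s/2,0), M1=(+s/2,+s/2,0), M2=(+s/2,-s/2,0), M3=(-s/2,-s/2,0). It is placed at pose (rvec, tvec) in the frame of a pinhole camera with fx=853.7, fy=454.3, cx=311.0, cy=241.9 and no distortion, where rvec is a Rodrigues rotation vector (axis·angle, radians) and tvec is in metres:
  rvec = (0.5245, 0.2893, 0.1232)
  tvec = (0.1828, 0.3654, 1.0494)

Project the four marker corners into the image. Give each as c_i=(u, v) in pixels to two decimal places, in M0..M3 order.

Intrinsics K: fx=853.7, fy=454.3, cx=311.0, cy=241.9
Marker side s = 0.092 m; corners in marker frame (Z=0):
  M0 = (-0.0460, +0.0460, 0)
  M1 = (+0.0460, +0.0460, 0)
  M2 = (+0.0460, -0.0460, 0)
  M3 = (-0.0460, -0.0460, 0)
rvec = (0.5245, 0.2893, 0.1232), |rvec| = θ = 0.61153 rad = 35.038°
Rodrigues: sinθ=0.57412, 1−cosθ=0.18123; R = I + sinθ·[k]× + (1−cosθ)·[k]×²:
    [+0.95209 -0.04213 +0.30292]
    [+0.18920 +0.85933 -0.47514]
    [-0.24029 +0.50969 +0.82612]
t = (0.1828, 0.3654, 1.0494) m
M0: Pc = R·M0+t = (+0.13707, +0.39623, +1.08390); u = 853.7·(+0.13707)/1.08390 + 311.0 = 418.9560, v = 454.3·(+0.39623)/1.08390 + 241.9 = 407.9722
M1: Pc = R·M1+t = (+0.22466, +0.41363, +1.06179); u = 853.7·(+0.22466)/1.06179 + 311.0 = 491.6290, v = 454.3·(+0.41363)/1.06179 + 241.9 = 418.8772
M2: Pc = R·M2+t = (+0.22853, +0.33457, +1.01490); u = 853.7·(+0.22853)/1.01490 + 311.0 = 503.2348, v = 454.3·(+0.33457)/1.01490 + 241.9 = 391.6653
M3: Pc = R·M3+t = (+0.14094, +0.31717, +1.03701); u = 853.7·(+0.14094)/1.03701 + 311.0 = 427.0283, v = 454.3·(+0.31717)/1.03701 + 241.9 = 380.8472

c0=(418.96, 407.97) c1=(491.63, 418.88) c2=(503.23, 391.67) c3=(427.03, 380.85)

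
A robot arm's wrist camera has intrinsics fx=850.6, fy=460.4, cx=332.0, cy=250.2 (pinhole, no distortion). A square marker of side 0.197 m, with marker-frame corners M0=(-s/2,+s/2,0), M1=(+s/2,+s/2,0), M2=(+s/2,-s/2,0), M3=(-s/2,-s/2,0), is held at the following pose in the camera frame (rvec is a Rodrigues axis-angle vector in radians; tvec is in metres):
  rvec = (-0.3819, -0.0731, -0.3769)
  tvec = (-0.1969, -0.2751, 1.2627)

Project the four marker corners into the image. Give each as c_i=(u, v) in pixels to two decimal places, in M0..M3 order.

Intrinsics K: fx=850.6, fy=460.4, cx=332.0, cy=250.2
Marker side s = 0.197 m; corners in marker frame (Z=0):
  M0 = (-0.0985, +0.0985, 0)
  M1 = (+0.0985, +0.0985, 0)
  M2 = (+0.0985, -0.0985, 0)
  M3 = (-0.0985, -0.0985, 0)
rvec = (-0.3819, -0.0731, -0.3769), |rvec| = θ = 0.54152 rad = 31.027°
Rodrigues: sinθ=0.51544, 1−cosθ=0.14307; R = I + sinθ·[k]× + (1−cosθ)·[k]×²:
    [+0.92808 +0.37237 +0.00065]
    [-0.34513 +0.85953 +0.37695]
    [+0.13981 -0.35006 +0.92623]
t = (-0.1969, -0.2751, 1.2627) m
M0: Pc = R·M0+t = (-0.25164, -0.15644, +1.21445); u = 850.6·(-0.25164)/1.21445 + 332.0 = 155.7525, v = 460.4·(-0.15644)/1.21445 + 250.2 = 190.8928
M1: Pc = R·M1+t = (-0.06881, -0.22443, +1.24199); u = 850.6·(-0.06881)/1.24199 + 332.0 = 284.8773, v = 460.4·(-0.22443)/1.24199 + 250.2 = 167.0044
M2: Pc = R·M2+t = (-0.14216, -0.39376, +1.31095); u = 850.6·(-0.14216)/1.31095 + 332.0 = 239.7595, v = 460.4·(-0.39376)/1.31095 + 250.2 = 111.9138
M3: Pc = R·M3+t = (-0.32499, -0.32577, +1.28341); u = 850.6·(-0.32499)/1.28341 + 332.0 = 116.6048, v = 460.4·(-0.32577)/1.28341 + 250.2 = 133.3363

c0=(155.75, 190.89) c1=(284.88, 167.00) c2=(239.76, 111.91) c3=(116.60, 133.34)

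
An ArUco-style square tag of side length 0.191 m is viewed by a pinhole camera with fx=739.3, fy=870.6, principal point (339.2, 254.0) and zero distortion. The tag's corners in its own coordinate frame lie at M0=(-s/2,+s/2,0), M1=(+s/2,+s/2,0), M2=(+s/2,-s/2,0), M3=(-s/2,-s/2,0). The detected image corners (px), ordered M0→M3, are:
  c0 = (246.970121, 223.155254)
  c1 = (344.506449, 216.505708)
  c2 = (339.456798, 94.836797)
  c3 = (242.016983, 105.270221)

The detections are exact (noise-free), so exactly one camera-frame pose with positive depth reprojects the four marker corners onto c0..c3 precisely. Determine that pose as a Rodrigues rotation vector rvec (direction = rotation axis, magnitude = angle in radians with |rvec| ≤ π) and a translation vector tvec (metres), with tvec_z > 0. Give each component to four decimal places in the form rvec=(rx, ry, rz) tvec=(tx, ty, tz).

rvec=(0.0102, 0.2311, -0.0481) tvec=(-0.0877, -0.1498, 1.3876)

Intrinsics K: fx=739.3, fy=870.6, cx=339.2, cy=254.0
Marker side s = 0.191 m; corners in marker frame (Z=0):
  M0 = (-0.0955, +0.0955, 0)
  M1 = (+0.0955, +0.0955, 0)
  M2 = (+0.0955, -0.0955, 0)
  M3 = (-0.0955, -0.0955, 0)
Detected image corners:
  c0 = (246.970121, 223.155254) px
  c1 = (344.506449, 216.505708) px
  c2 = (339.456798, 94.836797) px
  c3 = (242.016983, 105.270221) px
Planar DLT: solve 8×8 A·h = b for H (H[2,2]=1):
  H  [+461.97670 +27.14610 +292.46953]
  H  [-71.13328 +627.47455 +160.02818]
  H  [-0.16516 +0.00329 +1.00000]
B = K⁻¹H; ‖b₁‖=0.720646, ‖b₂‖=0.720646; λ = 2/(‖b₁‖+‖b₂‖) = 1.387643, sign → tz>0 ⇒ λ=+1.387643
r₁ = λ·B[:,0] = (+0.97227,-0.04651,-0.22919); r₂ = λ·B[:,1] = (+0.04886,+0.99880,+0.00457)
r₃ = r₁×r₂ = (+0.22870,-0.01564,+0.97337); SVD([r₁ r₂ r₃]) → R = UVᵀ:
  R  [+0.97227 +0.04886 +0.22870]
  R  [-0.04651 +0.99880 -0.01564]
  R  [-0.22919 +0.00457 +0.97337]
t = (-0.08771, -0.14978, +1.38764) m
tr R = 2.944437; θ = arccos((tr R − 1)/2) = 0.236267 rad = 13.537°
axis k = ((R−Rᵀ)₃₂, (R−Rᵀ)₁₃, (R−Rᵀ)₂₁) / (2 sinθ) = (+0.043153, +0.978078, -0.203717)
rvec = θ·k = (+0.010196, +0.231088, -0.048132)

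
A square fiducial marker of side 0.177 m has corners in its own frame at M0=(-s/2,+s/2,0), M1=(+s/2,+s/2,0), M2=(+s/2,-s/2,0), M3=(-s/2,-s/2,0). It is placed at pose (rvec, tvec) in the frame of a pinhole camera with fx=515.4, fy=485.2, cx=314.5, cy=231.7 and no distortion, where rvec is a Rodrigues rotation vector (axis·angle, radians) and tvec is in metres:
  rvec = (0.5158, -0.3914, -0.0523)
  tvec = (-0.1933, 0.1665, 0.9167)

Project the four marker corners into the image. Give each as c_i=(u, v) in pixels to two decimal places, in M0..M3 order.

Intrinsics K: fx=515.4, fy=485.2, cx=314.5, cy=231.7
Marker side s = 0.177 m; corners in marker frame (Z=0):
  M0 = (-0.0885, +0.0885, 0)
  M1 = (+0.0885, +0.0885, 0)
  M2 = (+0.0885, -0.0885, 0)
  M3 = (-0.0885, -0.0885, 0)
rvec = (0.5158, -0.3914, -0.0523), |rvec| = θ = 0.64960 rad = 37.219°
Rodrigues: sinθ=0.60487, 1−cosθ=0.20367; R = I + sinθ·[k]× + (1−cosθ)·[k]×²:
    [+0.92474 -0.04874 -0.37747]
    [-0.14614 +0.87027 -0.47040]
    [+0.35143 +0.49016 +0.79765]
t = (-0.1933, 0.1665, 0.9167) m
M0: Pc = R·M0+t = (-0.27945, +0.25645, +0.92898); u = 515.4·(-0.27945)/0.92898 + 314.5 = 159.4585, v = 485.2·(+0.25645)/0.92898 + 231.7 = 365.6435
M1: Pc = R·M1+t = (-0.11577, +0.23059, +0.99118); u = 515.4·(-0.11577)/0.99118 + 314.5 = 254.2989, v = 485.2·(+0.23059)/0.99118 + 231.7 = 344.5754
M2: Pc = R·M2+t = (-0.10715, +0.07655, +0.90442); u = 515.4·(-0.10715)/0.90442 + 314.5 = 253.4406, v = 485.2·(+0.07655)/0.90442 + 231.7 = 272.7660
M3: Pc = R·M3+t = (-0.27083, +0.10241, +0.84222); u = 515.4·(-0.27083)/0.84222 + 314.5 = 148.7670, v = 485.2·(+0.10241)/0.84222 + 231.7 = 290.7008

c0=(159.46, 365.64) c1=(254.30, 344.58) c2=(253.44, 272.77) c3=(148.77, 290.70)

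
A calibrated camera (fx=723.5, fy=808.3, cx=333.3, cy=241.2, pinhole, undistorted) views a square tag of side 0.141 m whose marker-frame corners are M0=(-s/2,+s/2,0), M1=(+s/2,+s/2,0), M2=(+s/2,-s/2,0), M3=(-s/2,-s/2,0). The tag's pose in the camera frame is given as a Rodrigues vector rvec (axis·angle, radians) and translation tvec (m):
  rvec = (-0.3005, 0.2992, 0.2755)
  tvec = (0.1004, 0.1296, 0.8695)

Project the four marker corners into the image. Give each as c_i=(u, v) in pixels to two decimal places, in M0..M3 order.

c0=(344.79, 406.41) c1=(458.53, 445.83) c2=(489.83, 316.37) c3=(378.87, 285.02)

Intrinsics K: fx=723.5, fy=808.3, cx=333.3, cy=241.2
Marker side s = 0.141 m; corners in marker frame (Z=0):
  M0 = (-0.0705, +0.0705, 0)
  M1 = (+0.0705, +0.0705, 0)
  M2 = (+0.0705, -0.0705, 0)
  M3 = (-0.0705, -0.0705, 0)
rvec = (-0.3005, 0.2992, 0.2755), |rvec| = θ = 0.50569 rad = 28.974°
Rodrigues: sinθ=0.48441, 1−cosθ=0.12516; R = I + sinθ·[k]× + (1−cosθ)·[k]×²:
    [+0.91904 -0.30791 +0.24609]
    [+0.21990 +0.91866 +0.32820]
    [-0.32713 -0.24751 +0.91199]
t = (0.1004, 0.1296, 0.8695) m
M0: Pc = R·M0+t = (+0.01390, +0.17886, +0.87511); u = 723.5·(+0.01390)/0.87511 + 333.3 = 344.7919, v = 808.3·(+0.17886)/0.87511 + 241.2 = 406.4063
M1: Pc = R·M1+t = (+0.14348, +0.20987, +0.82899); u = 723.5·(+0.14348)/0.82899 + 333.3 = 458.5261, v = 808.3·(+0.20987)/0.82899 + 241.2 = 445.8310
M2: Pc = R·M2+t = (+0.18690, +0.08034, +0.86389); u = 723.5·(+0.18690)/0.86389 + 333.3 = 489.8275, v = 808.3·(+0.08034)/0.86389 + 241.2 = 316.3685
M3: Pc = R·M3+t = (+0.05732, +0.04933, +0.91001); u = 723.5·(+0.05732)/0.91001 + 333.3 = 378.8685, v = 808.3·(+0.04933)/0.91001 + 241.2 = 285.0179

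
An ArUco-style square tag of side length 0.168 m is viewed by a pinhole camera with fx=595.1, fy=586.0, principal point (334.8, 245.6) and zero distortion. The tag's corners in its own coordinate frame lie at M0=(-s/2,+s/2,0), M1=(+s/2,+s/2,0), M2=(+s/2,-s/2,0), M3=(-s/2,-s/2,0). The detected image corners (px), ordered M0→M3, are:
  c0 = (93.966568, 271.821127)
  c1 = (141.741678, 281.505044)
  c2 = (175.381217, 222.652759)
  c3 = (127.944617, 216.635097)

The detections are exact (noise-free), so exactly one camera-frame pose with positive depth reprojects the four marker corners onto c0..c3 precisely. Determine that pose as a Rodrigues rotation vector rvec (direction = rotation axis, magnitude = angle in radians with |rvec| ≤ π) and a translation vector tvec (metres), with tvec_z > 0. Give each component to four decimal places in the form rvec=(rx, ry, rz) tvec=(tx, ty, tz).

Intrinsics K: fx=595.1, fy=586.0, cx=334.8, cy=245.6
Marker side s = 0.168 m; corners in marker frame (Z=0):
  M0 = (-0.0840, +0.0840, 0)
  M1 = (+0.0840, +0.0840, 0)
  M2 = (+0.0840, -0.0840, 0)
  M3 = (-0.0840, -0.0840, 0)
Detected image corners:
  c0 = (93.966568, 271.821127) px
  c1 = (141.741678, 281.505044) px
  c2 = (175.381217, 222.652759) px
  c3 = (127.944617, 216.635097) px
Planar DLT: solve 8×8 A·h = b for H (H[2,2]=1):
  H  [+237.07724 -239.83337 +134.47838]
  H  [-38.73009 +268.07531 +247.35502]
  H  [-0.34333 -0.28615 +1.00000]
B = K⁻¹H; ‖b₁‖=0.688365, ‖b₂‖=0.688365; λ = 2/(‖b₁‖+‖b₂‖) = 1.452718, sign → tz>0 ⇒ λ=+1.452718
r₁ = λ·B[:,0] = (+0.85934,+0.11302,-0.49876); r₂ = λ·B[:,1] = (-0.35160,+0.83879,-0.41570)
r₃ = r₁×r₂ = (+0.37137,+0.53259,+0.76055); SVD([r₁ r₂ r₃]) → R = UVᵀ:
  R  [+0.85934 -0.35160 +0.37137]
  R  [+0.11302 +0.83879 +0.53259]
  R  [-0.49876 -0.41570 +0.76055]
t = (-0.48901, +0.00435, +1.45272) m
tr R = 2.458678; θ = arccos((tr R − 1)/2) = 0.753441 rad = 43.169°
axis k = ((R−Rᵀ)₃₂, (R−Rᵀ)₁₃, (R−Rᵀ)₂₁) / (2 sinθ) = (-0.693038, +0.635924, +0.339558)
rvec = θ·k = (-0.522163, +0.479131, +0.255837)

rvec=(-0.5222, 0.4791, 0.2558) tvec=(-0.4890, 0.0044, 1.4527)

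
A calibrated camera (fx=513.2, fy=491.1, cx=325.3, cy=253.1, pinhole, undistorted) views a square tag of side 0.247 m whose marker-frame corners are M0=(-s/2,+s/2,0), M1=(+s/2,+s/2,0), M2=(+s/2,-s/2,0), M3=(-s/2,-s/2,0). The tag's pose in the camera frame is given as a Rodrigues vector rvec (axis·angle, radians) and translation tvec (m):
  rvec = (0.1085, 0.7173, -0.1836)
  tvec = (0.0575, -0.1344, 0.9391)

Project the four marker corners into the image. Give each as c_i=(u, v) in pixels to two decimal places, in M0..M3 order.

c0=(321.05, 254.27) c1=(428.86, 236.23) c2=(399.60, 96.92) c3=(295.56, 137.53)

Intrinsics K: fx=513.2, fy=491.1, cx=325.3, cy=253.1
Marker side s = 0.247 m; corners in marker frame (Z=0):
  M0 = (-0.1235, +0.1235, 0)
  M1 = (+0.1235, +0.1235, 0)
  M2 = (+0.1235, -0.1235, 0)
  M3 = (-0.1235, -0.1235, 0)
rvec = (0.1085, 0.7173, -0.1836), |rvec| = θ = 0.74833 rad = 42.876°
Rodrigues: sinθ=0.68042, 1−cosθ=0.26718; R = I + sinθ·[k]× + (1−cosθ)·[k]×²:
    [+0.73844 +0.20407 +0.64270]
    [-0.12981 +0.97830 -0.16149]
    [-0.66171 +0.03582 +0.74891]
t = (0.0575, -0.1344, 0.9391) m
M0: Pc = R·M0+t = (-0.00850, +0.00245, +1.02524); u = 513.2·(-0.00850)/1.02524 + 325.3 = 321.0477, v = 491.1·(+0.00245)/1.02524 + 253.1 = 254.2742
M1: Pc = R·M1+t = (+0.17390, -0.02961, +0.86180); u = 513.2·(+0.17390)/0.86180 + 325.3 = 428.8567, v = 491.1·(-0.02961)/0.86180 + 253.1 = 236.2262
M2: Pc = R·M2+t = (+0.12350, -0.27125, +0.85296); u = 513.2·(+0.12350)/0.85296 + 325.3 = 399.6036, v = 491.1·(-0.27125)/0.85296 + 253.1 = 96.9236
M3: Pc = R·M3+t = (-0.05890, -0.23919, +1.01640); u = 513.2·(-0.05890)/1.01640 + 325.3 = 295.5602, v = 491.1·(-0.23919)/1.01640 + 253.1 = 137.5292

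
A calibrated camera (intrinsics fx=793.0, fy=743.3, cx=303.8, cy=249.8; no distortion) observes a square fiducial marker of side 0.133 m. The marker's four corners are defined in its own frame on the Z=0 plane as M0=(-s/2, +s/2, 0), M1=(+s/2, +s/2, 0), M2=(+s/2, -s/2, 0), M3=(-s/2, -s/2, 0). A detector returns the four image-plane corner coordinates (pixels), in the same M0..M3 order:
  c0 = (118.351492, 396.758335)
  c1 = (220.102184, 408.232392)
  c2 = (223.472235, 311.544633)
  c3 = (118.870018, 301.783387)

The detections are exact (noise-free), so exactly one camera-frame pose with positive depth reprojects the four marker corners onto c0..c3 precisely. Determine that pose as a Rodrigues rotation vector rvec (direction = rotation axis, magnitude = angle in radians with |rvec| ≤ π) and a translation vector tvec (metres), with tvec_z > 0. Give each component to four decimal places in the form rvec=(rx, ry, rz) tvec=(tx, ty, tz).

rvec=(0.1975, 0.1626, 0.0685) tvec=(-0.1658, 0.1389, 0.9801)

Intrinsics K: fx=793.0, fy=743.3, cx=303.8, cy=249.8
Marker side s = 0.133 m; corners in marker frame (Z=0):
  M0 = (-0.0665, +0.0665, 0)
  M1 = (+0.0665, +0.0665, 0)
  M2 = (+0.0665, -0.0665, 0)
  M3 = (-0.0665, -0.0665, 0)
Detected image corners:
  c0 = (118.351492, 396.758335) px
  c1 = (220.102184, 408.232392) px
  c2 = (223.472235, 311.544633) px
  c3 = (118.870018, 301.783387) px
Planar DLT: solve 8×8 A·h = b for H (H[2,2]=1):
  H  [+748.88192 +20.35677 +169.64686]
  H  [+24.22228 +793.10121 +355.17693]
  H  [-0.15708 +0.20484 +1.00000]
B = K⁻¹H; ‖b₁‖=1.020329, ‖b₂‖=1.020329; λ = 2/(‖b₁‖+‖b₂‖) = 0.980076, sign → tz>0 ⇒ λ=+0.980076
r₁ = λ·B[:,0] = (+0.98453,+0.08368,-0.15395); r₂ = λ·B[:,1] = (-0.05175,+0.97827,+0.20076)
r₃ = r₁×r₂ = (+0.16740,-0.18969,+0.96747); SVD([r₁ r₂ r₃]) → R = UVᵀ:
  R  [+0.98453 -0.05175 +0.16740]
  R  [+0.08368 +0.97827 -0.18969]
  R  [-0.15395 +0.20076 +0.96747]
t = (-0.16580, +0.13894, +0.98008) m
tr R = 2.930270; θ = arccos((tr R − 1)/2) = 0.264837 rad = 15.174°
axis k = ((R−Rᵀ)₃₂, (R−Rᵀ)₁₃, (R−Rᵀ)₂₁) / (2 sinθ) = (+0.745828, +0.613854, +0.258696)
rvec = θ·k = (+0.197523, +0.162571, +0.068512)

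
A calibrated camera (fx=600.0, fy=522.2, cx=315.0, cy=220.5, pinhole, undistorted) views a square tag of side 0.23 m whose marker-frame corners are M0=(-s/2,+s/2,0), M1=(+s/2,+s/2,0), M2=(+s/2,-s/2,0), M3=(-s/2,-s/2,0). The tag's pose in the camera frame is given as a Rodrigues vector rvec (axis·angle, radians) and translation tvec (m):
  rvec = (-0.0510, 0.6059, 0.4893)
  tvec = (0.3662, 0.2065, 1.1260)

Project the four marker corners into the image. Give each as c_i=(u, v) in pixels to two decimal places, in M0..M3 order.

c0=(430.86, 333.21) c1=(536.29, 394.44) c2=(600.74, 296.91) c3=(486.34, 245.16)

Intrinsics K: fx=600.0, fy=522.2, cx=315.0, cy=220.5
Marker side s = 0.23 m; corners in marker frame (Z=0):
  M0 = (-0.1150, +0.1150, 0)
  M1 = (+0.1150, +0.1150, 0)
  M2 = (+0.1150, -0.1150, 0)
  M3 = (-0.1150, -0.1150, 0)
rvec = (-0.0510, 0.6059, 0.4893), |rvec| = θ = 0.78047 rad = 44.718°
Rodrigues: sinθ=0.70361, 1−cosθ=0.28942; R = I + sinθ·[k]× + (1−cosθ)·[k]×²:
    [+0.71182 -0.45580 +0.53438]
    [+0.42643 +0.88501 +0.18684]
    [-0.55809 +0.09488 +0.82434]
t = (0.3662, 0.2065, 1.1260) m
M0: Pc = R·M0+t = (+0.23192, +0.25924, +1.20109); u = 600.0·(+0.23192)/1.20109 + 315.0 = 430.8565, v = 522.2·(+0.25924)/1.20109 + 220.5 = 333.2084
M1: Pc = R·M1+t = (+0.39564, +0.35732, +1.07273); u = 600.0·(+0.39564)/1.07273 + 315.0 = 536.2908, v = 522.2·(+0.35732)/1.07273 + 220.5 = 394.4398
M2: Pc = R·M2+t = (+0.50048, +0.15376, +1.05091); u = 600.0·(+0.50048)/1.05091 + 315.0 = 600.7393, v = 522.2·(+0.15376)/1.05091 + 220.5 = 296.9057
M3: Pc = R·M3+t = (+0.33676, +0.05568, +1.17927); u = 600.0·(+0.33676)/1.17927 + 315.0 = 486.3388, v = 522.2·(+0.05568)/1.17927 + 220.5 = 245.1577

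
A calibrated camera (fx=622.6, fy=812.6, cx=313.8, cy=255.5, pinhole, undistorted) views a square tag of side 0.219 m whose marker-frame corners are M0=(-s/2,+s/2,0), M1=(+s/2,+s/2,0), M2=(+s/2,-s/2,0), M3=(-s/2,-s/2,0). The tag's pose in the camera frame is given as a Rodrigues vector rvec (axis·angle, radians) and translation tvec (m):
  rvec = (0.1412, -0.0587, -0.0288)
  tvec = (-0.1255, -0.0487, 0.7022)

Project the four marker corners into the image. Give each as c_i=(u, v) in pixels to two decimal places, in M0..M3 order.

c0=(110.72, 327.75) c1=(302.15, 318.44) c2=(296.80, 67.08) c3=(96.56, 72.24)

Intrinsics K: fx=622.6, fy=812.6, cx=313.8, cy=255.5
Marker side s = 0.219 m; corners in marker frame (Z=0):
  M0 = (-0.1095, +0.1095, 0)
  M1 = (+0.1095, +0.1095, 0)
  M2 = (+0.1095, -0.1095, 0)
  M3 = (-0.1095, -0.1095, 0)
rvec = (0.1412, -0.0587, -0.0288), |rvec| = θ = 0.15560 rad = 8.915°
Rodrigues: sinθ=0.15498, 1−cosθ=0.01208; R = I + sinθ·[k]× + (1−cosθ)·[k]×²:
    [+0.99787 +0.02455 -0.06049]
    [-0.03282 +0.98964 -0.13979]
    [+0.05643 +0.14147 +0.98833]
t = (-0.1255, -0.0487, 0.7022) m
M0: Pc = R·M0+t = (-0.23208, +0.06326, +0.71151); u = 622.6·(-0.23208)/0.71151 + 313.8 = 110.7226, v = 812.6·(+0.06326)/0.71151 + 255.5 = 327.7466
M1: Pc = R·M1+t = (-0.01355, +0.05607, +0.72387); u = 622.6·(-0.01355)/0.72387 + 313.8 = 302.1495, v = 812.6·(+0.05607)/0.72387 + 255.5 = 318.4445
M2: Pc = R·M2+t = (-0.01892, -0.16066, +0.69289); u = 622.6·(-0.01892)/0.69289 + 313.8 = 296.7978, v = 812.6·(-0.16066)/0.69289 + 255.5 = 67.0835
M3: Pc = R·M3+t = (-0.23745, -0.15347, +0.68053); u = 622.6·(-0.23745)/0.68053 + 313.8 = 96.5585, v = 812.6·(-0.15347)/0.68053 + 255.5 = 72.2441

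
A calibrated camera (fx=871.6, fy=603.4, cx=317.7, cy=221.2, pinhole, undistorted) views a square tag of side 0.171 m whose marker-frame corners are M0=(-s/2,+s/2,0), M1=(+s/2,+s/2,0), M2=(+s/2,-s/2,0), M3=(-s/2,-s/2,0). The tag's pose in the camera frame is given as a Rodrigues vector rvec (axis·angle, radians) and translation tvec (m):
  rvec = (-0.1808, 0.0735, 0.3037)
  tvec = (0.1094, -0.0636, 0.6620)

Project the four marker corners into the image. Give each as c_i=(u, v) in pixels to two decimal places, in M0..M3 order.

c0=(320.44, 213.64) c1=(542.37, 260.33) c2=(600.62, 113.69) c3=(386.44, 72.55)

Intrinsics K: fx=871.6, fy=603.4, cx=317.7, cy=221.2
Marker side s = 0.171 m; corners in marker frame (Z=0):
  M0 = (-0.0855, +0.0855, 0)
  M1 = (+0.0855, +0.0855, 0)
  M2 = (+0.0855, -0.0855, 0)
  M3 = (-0.0855, -0.0855, 0)
rvec = (-0.1808, 0.0735, 0.3037), |rvec| = θ = 0.36100 rad = 20.684°
Rodrigues: sinθ=0.35321, 1−cosθ=0.06446; R = I + sinθ·[k]× + (1−cosθ)·[k]×²:
    [+0.95171 -0.30372 +0.04476]
    [+0.29057 +0.93821 +0.18794]
    [-0.09907 -0.16586 +0.98116]
t = (0.1094, -0.0636, 0.6620) m
M0: Pc = R·M0+t = (+0.00206, -0.00823, +0.65629); u = 871.6·(+0.00206)/0.65629 + 317.7 = 320.4369, v = 603.4·(-0.00823)/0.65629 + 221.2 = 213.6363
M1: Pc = R·M1+t = (+0.16480, +0.04146, +0.63935); u = 871.6·(+0.16480)/0.63935 + 317.7 = 542.3701, v = 603.4·(+0.04146)/0.63935 + 221.2 = 260.3301
M2: Pc = R·M2+t = (+0.21674, -0.11897, +0.66771); u = 871.6·(+0.21674)/0.66771 + 317.7 = 600.6219, v = 603.4·(-0.11897)/0.66771 + 221.2 = 113.6856
M3: Pc = R·M3+t = (+0.05400, -0.16866, +0.68465); u = 871.6·(+0.05400)/0.68465 + 317.7 = 386.4409, v = 603.4·(-0.16866)/0.68465 + 221.2 = 72.5546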